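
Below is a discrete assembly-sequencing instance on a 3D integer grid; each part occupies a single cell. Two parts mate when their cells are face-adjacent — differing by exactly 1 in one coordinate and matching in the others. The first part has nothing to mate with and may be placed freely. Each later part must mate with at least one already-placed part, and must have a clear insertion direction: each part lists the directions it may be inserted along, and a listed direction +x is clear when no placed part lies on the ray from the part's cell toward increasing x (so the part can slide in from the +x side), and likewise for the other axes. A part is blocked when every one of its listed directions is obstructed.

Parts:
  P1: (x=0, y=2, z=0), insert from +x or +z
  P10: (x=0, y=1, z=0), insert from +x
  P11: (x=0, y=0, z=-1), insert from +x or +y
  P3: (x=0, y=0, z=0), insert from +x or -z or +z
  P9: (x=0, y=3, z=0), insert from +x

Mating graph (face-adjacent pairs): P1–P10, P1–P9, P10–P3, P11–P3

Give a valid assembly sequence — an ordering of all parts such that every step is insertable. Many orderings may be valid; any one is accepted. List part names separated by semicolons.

P11; P3; P10; P1; P9

1. P11@(0, 0, -1) [+x clear] — {P11}
2. P3@(0, 0, 0) [+x clear] — {P11, P3}
3. P10@(0, 1, 0) [+x clear] — {P10, P11, P3}
4. P1@(0, 2, 0) [+x clear] — {P1, P10, P11, P3}
5. P9@(0, 3, 0) [+x clear] — {P1, P10, P11, P3, P9}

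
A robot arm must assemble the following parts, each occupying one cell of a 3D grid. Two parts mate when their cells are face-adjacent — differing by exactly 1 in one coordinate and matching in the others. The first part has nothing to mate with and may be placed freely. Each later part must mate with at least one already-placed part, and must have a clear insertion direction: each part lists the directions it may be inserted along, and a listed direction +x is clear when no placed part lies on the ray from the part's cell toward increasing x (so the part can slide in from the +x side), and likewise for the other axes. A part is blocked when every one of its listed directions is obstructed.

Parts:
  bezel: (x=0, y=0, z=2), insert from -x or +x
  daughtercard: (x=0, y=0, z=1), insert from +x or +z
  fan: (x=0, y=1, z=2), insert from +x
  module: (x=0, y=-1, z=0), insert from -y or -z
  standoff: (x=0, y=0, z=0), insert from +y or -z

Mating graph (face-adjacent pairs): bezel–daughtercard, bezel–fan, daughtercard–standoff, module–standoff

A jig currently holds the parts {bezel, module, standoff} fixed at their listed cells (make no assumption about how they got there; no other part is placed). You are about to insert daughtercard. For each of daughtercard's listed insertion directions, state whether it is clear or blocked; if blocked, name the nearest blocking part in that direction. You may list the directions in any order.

+x: clear; +z: blocked by bezel

+x: ray from daughtercard(0, 0, 1) has no placed part ⇒ clear
+z: nearest on ray is bezel@(0, 0, 2) ⇒ blocked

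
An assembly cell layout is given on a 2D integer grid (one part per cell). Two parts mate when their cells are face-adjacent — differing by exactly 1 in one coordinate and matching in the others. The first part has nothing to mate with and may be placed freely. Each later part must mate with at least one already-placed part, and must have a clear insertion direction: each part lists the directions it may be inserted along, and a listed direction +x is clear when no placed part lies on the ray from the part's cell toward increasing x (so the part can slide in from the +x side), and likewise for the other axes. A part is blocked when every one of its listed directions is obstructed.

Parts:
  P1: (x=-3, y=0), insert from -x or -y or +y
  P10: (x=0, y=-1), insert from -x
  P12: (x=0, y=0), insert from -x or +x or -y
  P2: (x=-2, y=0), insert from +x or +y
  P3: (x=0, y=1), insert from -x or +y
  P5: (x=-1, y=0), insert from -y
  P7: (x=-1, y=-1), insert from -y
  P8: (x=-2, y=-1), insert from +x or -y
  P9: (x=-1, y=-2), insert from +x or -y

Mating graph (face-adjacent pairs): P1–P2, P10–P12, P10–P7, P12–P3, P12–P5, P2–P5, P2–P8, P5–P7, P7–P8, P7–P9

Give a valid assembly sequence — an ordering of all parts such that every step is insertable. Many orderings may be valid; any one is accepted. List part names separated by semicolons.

1. P2@(-2, 0) [+x clear] — {P2}
2. P1@(-3, 0) [-x clear] — {P1, P2}
3. P5@(-1, 0) [-y clear] — {P1, P2, P5}
4. P12@(0, 0) [+x clear] — {P1, P12, P2, P5}
5. P3@(0, 1) [-x clear] — {P1, P12, P2, P3, P5}
6. P10@(0, -1) [-x clear] — {P1, P10, P12, P2, P3, P5}
7. P7@(-1, -1) [-y clear] — {P1, P10, P12, P2, P3, P5, P7}
8. P9@(-1, -2) [+x clear] — {P1, P10, P12, P2, P3, P5, P7, P9}
9. P8@(-2, -1) [-y clear] — {P1, P10, P12, P2, P3, P5, P7, P8, P9}

P2; P1; P5; P12; P3; P10; P7; P9; P8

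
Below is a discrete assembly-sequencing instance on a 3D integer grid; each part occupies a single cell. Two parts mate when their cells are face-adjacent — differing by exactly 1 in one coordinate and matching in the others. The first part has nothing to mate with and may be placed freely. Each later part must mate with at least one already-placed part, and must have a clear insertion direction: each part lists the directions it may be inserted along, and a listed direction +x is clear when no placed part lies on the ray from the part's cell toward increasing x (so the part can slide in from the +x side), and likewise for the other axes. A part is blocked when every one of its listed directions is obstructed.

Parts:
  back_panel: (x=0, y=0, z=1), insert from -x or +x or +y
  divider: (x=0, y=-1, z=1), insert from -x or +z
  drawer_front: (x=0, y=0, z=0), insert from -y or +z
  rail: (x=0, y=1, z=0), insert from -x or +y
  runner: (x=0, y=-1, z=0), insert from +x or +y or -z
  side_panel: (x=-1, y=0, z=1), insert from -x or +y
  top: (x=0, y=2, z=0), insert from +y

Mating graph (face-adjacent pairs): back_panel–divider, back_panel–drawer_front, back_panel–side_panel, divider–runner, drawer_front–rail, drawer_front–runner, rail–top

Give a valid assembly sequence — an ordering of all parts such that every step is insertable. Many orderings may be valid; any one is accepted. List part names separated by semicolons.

back_panel; drawer_front; rail; top; divider; side_panel; runner

1. back_panel@(0, 0, 1) [-x clear] — {back_panel}
2. drawer_front@(0, 0, 0) [-y clear] — {back_panel, drawer_front}
3. rail@(0, 1, 0) [-x clear] — {back_panel, drawer_front, rail}
4. top@(0, 2, 0) [+y clear] — {back_panel, drawer_front, rail, top}
5. divider@(0, -1, 1) [-x clear] — {back_panel, divider, drawer_front, rail, top}
6. side_panel@(-1, 0, 1) [-x clear] — {back_panel, divider, drawer_front, rail, side_panel, top}
7. runner@(0, -1, 0) [+x clear] — {back_panel, divider, drawer_front, rail, runner, side_panel, top}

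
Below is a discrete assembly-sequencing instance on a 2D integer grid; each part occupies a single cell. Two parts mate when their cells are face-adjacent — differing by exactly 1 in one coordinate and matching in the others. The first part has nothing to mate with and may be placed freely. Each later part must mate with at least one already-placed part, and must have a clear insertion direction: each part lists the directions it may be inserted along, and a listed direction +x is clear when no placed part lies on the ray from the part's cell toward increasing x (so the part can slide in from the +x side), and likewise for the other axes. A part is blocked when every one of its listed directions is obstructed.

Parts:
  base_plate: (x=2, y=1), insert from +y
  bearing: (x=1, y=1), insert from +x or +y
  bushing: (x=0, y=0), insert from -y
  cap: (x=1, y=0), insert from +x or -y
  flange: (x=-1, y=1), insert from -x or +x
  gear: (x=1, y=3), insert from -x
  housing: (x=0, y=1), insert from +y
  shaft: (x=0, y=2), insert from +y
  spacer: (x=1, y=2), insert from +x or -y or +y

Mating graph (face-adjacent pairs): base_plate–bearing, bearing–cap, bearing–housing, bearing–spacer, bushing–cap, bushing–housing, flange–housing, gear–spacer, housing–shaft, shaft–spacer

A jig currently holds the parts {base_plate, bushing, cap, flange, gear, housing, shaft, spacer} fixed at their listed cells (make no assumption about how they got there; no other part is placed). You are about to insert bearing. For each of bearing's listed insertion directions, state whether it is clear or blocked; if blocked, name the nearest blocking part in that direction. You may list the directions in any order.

+x: nearest on ray is base_plate@(2, 1) ⇒ blocked
+y: nearest on ray is spacer@(1, 2) ⇒ blocked

+x: blocked by base_plate; +y: blocked by spacer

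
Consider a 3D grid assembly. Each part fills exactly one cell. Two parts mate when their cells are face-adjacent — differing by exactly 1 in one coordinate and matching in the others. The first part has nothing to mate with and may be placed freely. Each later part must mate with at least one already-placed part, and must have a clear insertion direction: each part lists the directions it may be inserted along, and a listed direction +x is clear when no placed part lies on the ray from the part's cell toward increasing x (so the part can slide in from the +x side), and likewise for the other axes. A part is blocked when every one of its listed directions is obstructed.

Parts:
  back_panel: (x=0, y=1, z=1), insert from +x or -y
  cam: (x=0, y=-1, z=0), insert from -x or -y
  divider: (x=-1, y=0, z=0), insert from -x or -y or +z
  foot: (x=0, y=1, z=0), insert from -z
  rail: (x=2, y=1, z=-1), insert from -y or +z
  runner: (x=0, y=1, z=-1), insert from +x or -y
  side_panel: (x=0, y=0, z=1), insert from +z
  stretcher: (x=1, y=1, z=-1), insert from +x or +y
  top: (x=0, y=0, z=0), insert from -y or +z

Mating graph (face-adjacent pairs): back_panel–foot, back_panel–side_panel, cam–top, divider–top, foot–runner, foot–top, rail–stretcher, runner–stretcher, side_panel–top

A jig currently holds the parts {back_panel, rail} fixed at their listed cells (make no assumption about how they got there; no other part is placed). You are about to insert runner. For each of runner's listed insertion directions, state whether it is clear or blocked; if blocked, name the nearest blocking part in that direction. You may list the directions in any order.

+x: blocked by rail; -y: clear

+x: nearest on ray is rail@(2, 1, -1) ⇒ blocked
-y: ray from runner(0, 1, -1) has no placed part ⇒ clear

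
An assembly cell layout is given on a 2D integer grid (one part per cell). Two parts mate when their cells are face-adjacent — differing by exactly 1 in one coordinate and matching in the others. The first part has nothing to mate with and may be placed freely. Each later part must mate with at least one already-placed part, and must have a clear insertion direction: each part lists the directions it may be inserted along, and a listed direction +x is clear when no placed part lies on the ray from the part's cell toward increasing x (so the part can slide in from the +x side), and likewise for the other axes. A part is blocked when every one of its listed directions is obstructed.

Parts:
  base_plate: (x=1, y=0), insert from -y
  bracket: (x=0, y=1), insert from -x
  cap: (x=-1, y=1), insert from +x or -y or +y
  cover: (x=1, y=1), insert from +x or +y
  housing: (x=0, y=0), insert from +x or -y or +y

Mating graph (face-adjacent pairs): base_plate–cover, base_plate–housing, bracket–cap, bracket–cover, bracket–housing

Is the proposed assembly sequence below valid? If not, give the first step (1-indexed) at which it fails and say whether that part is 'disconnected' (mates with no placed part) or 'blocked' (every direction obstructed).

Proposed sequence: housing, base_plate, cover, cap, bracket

Invalid at step 4 (disconnected)

1. housing@(0, 0) [+x clear] — {housing}
2. base_plate@(1, 0) [-y clear] — {base_plate, housing}
3. cover@(1, 1) [+x clear] — {base_plate, cover, housing}
4. cap@(-1, 1) — no placed neighbour ⇒ disconnected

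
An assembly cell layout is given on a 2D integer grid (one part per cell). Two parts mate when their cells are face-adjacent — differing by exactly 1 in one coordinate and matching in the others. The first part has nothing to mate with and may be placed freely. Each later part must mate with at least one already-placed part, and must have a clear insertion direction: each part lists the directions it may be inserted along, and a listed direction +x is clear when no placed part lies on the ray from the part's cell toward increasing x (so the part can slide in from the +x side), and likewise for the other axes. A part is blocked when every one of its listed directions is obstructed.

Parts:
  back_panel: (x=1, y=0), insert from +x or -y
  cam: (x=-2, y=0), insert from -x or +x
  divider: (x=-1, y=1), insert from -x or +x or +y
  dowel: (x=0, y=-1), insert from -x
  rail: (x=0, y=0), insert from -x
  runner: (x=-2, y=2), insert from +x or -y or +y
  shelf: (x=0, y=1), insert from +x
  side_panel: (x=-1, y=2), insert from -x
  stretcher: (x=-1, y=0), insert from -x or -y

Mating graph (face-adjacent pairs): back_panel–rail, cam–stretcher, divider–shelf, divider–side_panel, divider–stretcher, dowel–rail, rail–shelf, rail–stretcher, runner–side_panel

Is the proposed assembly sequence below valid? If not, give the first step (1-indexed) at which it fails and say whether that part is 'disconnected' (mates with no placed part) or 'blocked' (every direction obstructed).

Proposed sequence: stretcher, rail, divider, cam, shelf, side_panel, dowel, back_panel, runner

Invalid at step 2 (blocked)

1. stretcher@(-1, 0) [-x clear] — {stretcher}
2. rail@(0, 0) — -x all obstructed ⇒ blocked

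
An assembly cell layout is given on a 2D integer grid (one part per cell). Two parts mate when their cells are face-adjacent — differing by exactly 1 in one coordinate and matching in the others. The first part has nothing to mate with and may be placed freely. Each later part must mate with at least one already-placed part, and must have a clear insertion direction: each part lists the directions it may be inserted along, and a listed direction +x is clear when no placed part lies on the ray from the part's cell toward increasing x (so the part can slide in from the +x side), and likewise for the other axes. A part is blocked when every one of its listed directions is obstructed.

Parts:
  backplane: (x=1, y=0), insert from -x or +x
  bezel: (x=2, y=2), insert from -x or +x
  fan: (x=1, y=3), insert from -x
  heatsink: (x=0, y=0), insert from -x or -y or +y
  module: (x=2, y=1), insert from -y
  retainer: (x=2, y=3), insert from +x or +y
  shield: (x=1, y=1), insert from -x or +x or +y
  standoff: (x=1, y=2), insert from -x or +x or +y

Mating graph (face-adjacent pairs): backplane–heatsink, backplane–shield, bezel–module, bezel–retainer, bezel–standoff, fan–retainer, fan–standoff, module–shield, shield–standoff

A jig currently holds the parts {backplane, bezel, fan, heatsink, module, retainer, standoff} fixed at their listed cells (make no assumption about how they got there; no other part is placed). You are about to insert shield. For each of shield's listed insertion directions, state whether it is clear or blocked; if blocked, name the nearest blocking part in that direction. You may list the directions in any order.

+x: blocked by module; +y: blocked by standoff; -x: clear

-x: ray from shield(1, 1) has no placed part ⇒ clear
+x: nearest on ray is module@(2, 1) ⇒ blocked
+y: nearest on ray is standoff@(1, 2) ⇒ blocked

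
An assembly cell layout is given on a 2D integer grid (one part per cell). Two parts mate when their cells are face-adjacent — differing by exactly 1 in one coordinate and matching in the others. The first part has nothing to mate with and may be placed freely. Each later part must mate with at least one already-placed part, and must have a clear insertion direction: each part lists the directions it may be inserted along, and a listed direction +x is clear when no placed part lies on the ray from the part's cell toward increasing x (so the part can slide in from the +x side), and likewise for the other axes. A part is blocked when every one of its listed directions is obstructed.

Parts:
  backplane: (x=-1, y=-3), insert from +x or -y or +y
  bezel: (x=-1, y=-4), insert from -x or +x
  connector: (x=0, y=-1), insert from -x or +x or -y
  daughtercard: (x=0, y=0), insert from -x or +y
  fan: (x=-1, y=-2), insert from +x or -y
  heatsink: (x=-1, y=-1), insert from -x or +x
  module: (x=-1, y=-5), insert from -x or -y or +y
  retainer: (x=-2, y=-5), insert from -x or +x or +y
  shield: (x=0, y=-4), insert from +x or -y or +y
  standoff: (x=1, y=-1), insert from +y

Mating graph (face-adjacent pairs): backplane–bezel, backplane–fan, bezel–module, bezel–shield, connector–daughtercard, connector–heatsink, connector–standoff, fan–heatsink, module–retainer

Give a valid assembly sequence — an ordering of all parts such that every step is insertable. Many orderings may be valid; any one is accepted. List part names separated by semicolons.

daughtercard; connector; heatsink; fan; backplane; bezel; module; retainer; shield; standoff

1. daughtercard@(0, 0) [-x clear] — {daughtercard}
2. connector@(0, -1) [-x clear] — {connector, daughtercard}
3. heatsink@(-1, -1) [-x clear] — {connector, daughtercard, heatsink}
4. fan@(-1, -2) [+x clear] — {connector, daughtercard, fan, heatsink}
5. backplane@(-1, -3) [+x clear] — {backplane, connector, daughtercard, fan, heatsink}
6. bezel@(-1, -4) [-x clear] — {backplane, bezel, connector, daughtercard, fan, heatsink}
7. module@(-1, -5) [-x clear] — {backplane, bezel, connector, daughtercard, fan, heatsink, module}
8. retainer@(-2, -5) [-x clear] — {backplane, bezel, connector, daughtercard, fan, heatsink, module, retainer}
9. shield@(0, -4) [+x clear] — {backplane, bezel, connector, daughtercard, fan, heatsink, module, retainer, shield}
10. standoff@(1, -1) [+y clear] — {backplane, bezel, connector, daughtercard, fan, heatsink, module, retainer, shield, standoff}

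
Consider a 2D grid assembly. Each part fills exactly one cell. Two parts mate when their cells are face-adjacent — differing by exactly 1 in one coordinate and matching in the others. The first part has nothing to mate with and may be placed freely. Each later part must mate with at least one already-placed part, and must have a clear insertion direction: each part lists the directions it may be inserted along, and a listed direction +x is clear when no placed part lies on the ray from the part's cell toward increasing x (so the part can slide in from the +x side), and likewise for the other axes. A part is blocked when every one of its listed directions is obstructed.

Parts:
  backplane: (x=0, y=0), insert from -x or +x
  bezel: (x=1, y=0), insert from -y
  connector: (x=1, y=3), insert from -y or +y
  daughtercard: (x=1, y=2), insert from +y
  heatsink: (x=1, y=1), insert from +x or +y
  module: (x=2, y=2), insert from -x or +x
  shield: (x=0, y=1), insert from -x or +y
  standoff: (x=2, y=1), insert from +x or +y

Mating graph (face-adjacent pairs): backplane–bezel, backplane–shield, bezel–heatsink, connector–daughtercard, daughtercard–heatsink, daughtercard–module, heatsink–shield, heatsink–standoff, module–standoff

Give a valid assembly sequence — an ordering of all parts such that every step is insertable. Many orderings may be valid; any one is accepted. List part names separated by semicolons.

1. heatsink@(1, 1) [+x clear] — {heatsink}
2. standoff@(2, 1) [+x clear] — {heatsink, standoff}
3. bezel@(1, 0) [-y clear] — {bezel, heatsink, standoff}
4. daughtercard@(1, 2) [+y clear] — {bezel, daughtercard, heatsink, standoff}
5. connector@(1, 3) [+y clear] — {bezel, connector, daughtercard, heatsink, standoff}
6. shield@(0, 1) [-x clear] — {bezel, connector, daughtercard, heatsink, shield, standoff}
7. backplane@(0, 0) [-x clear] — {backplane, bezel, connector, daughtercard, heatsink, shield, standoff}
8. module@(2, 2) [+x clear] — {backplane, bezel, connector, daughtercard, heatsink, module, shield, standoff}

heatsink; standoff; bezel; daughtercard; connector; shield; backplane; module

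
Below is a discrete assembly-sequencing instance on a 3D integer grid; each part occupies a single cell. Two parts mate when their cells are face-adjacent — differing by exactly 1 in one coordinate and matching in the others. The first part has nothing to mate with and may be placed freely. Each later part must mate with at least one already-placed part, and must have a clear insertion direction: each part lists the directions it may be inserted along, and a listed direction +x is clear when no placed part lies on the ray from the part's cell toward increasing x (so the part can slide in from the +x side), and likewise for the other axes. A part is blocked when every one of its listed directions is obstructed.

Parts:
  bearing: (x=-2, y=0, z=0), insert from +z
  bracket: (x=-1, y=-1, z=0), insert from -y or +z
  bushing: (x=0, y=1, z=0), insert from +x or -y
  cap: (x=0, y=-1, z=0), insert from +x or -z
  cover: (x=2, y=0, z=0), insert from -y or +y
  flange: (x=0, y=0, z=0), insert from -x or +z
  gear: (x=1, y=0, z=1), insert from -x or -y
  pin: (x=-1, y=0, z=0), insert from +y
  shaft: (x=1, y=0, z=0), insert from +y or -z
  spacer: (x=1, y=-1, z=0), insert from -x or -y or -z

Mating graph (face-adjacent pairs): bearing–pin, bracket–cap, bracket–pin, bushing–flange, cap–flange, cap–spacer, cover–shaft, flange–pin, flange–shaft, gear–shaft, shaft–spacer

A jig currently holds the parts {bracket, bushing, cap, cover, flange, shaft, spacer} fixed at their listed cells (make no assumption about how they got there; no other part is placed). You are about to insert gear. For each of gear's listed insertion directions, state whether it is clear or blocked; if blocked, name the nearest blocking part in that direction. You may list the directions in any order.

-x: ray from gear(1, 0, 1) has no placed part ⇒ clear
-y: ray from gear(1, 0, 1) has no placed part ⇒ clear

-x: clear; -y: clear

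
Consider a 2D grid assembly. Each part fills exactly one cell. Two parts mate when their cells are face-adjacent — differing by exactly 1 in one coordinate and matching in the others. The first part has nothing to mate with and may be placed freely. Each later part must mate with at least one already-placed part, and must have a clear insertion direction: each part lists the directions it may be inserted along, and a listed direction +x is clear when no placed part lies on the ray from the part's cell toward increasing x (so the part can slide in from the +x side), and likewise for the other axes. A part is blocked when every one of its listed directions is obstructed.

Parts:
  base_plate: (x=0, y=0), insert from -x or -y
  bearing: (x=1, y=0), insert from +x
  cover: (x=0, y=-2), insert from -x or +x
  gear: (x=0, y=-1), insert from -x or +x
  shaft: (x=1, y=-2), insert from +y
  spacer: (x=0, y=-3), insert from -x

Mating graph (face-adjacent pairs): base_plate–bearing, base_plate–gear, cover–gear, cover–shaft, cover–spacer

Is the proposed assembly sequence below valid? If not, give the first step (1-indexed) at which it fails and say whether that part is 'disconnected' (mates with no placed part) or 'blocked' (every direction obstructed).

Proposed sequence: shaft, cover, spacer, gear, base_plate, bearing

1. shaft@(1, -2) [+y clear] — {shaft}
2. cover@(0, -2) [-x clear] — {cover, shaft}
3. spacer@(0, -3) [-x clear] — {cover, shaft, spacer}
4. gear@(0, -1) [-x clear] — {cover, gear, shaft, spacer}
5. base_plate@(0, 0) [-x clear] — {base_plate, cover, gear, shaft, spacer}
6. bearing@(1, 0) [+x clear] — {base_plate, bearing, cover, gear, shaft, spacer}

Valid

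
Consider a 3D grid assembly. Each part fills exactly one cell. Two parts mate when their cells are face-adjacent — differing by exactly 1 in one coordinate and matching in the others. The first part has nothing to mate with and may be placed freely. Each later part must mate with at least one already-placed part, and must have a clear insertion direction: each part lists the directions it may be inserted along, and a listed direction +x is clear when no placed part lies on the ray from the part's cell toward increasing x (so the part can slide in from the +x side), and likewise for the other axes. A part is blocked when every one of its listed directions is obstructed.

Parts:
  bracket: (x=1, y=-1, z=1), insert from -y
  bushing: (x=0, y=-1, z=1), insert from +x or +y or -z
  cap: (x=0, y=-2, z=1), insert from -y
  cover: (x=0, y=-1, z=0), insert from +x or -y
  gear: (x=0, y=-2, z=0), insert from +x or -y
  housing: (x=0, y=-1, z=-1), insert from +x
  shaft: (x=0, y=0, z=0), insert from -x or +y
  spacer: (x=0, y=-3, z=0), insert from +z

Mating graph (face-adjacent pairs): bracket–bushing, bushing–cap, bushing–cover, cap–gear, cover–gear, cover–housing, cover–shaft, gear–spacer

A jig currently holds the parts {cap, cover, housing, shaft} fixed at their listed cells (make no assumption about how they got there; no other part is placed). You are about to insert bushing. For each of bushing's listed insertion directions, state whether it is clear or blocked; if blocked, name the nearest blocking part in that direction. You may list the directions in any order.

+x: clear; +y: clear; -z: blocked by cover

+x: ray from bushing(0, -1, 1) has no placed part ⇒ clear
+y: ray from bushing(0, -1, 1) has no placed part ⇒ clear
-z: nearest on ray is cover@(0, -1, 0) ⇒ blocked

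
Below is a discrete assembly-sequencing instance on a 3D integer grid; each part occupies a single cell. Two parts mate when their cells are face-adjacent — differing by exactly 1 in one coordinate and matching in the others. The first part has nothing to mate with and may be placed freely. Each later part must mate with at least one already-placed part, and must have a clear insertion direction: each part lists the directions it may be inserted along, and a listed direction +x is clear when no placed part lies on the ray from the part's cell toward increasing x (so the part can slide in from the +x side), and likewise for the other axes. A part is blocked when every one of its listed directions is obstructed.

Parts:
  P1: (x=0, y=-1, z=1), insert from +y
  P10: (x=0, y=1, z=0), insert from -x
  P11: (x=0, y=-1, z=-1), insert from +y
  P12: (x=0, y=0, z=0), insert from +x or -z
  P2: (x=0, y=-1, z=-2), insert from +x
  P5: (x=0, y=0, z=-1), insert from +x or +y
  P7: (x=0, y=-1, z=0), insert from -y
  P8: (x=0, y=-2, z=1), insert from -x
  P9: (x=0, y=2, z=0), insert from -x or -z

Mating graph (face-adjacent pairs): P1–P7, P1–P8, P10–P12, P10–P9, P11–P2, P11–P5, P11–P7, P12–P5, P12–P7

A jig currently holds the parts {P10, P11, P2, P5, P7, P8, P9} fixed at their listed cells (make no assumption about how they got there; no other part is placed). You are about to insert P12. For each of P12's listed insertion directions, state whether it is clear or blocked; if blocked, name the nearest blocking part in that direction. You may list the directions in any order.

+x: ray from P12(0, 0, 0) has no placed part ⇒ clear
-z: nearest on ray is P5@(0, 0, -1) ⇒ blocked

+x: clear; -z: blocked by P5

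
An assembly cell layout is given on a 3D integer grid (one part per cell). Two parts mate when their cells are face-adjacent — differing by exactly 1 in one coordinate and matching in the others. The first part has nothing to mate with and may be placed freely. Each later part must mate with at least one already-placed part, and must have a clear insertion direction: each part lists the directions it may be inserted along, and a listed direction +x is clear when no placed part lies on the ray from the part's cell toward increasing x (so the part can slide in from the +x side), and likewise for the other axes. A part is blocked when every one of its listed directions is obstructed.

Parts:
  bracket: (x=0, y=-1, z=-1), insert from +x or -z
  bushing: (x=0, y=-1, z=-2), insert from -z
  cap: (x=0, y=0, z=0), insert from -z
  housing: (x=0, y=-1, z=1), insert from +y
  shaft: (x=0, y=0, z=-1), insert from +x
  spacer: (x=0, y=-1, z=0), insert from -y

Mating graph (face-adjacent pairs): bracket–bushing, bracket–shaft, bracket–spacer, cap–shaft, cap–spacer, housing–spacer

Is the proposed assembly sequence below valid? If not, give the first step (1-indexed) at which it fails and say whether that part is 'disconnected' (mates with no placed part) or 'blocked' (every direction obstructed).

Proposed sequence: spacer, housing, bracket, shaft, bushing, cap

Invalid at step 6 (blocked)

1. spacer@(0, -1, 0) [-y clear] — {spacer}
2. housing@(0, -1, 1) [+y clear] — {housing, spacer}
3. bracket@(0, -1, -1) [+x clear] — {bracket, housing, spacer}
4. shaft@(0, 0, -1) [+x clear] — {bracket, housing, shaft, spacer}
5. bushing@(0, -1, -2) [-z clear] — {bracket, bushing, housing, shaft, spacer}
6. cap@(0, 0, 0) — -z all obstructed ⇒ blocked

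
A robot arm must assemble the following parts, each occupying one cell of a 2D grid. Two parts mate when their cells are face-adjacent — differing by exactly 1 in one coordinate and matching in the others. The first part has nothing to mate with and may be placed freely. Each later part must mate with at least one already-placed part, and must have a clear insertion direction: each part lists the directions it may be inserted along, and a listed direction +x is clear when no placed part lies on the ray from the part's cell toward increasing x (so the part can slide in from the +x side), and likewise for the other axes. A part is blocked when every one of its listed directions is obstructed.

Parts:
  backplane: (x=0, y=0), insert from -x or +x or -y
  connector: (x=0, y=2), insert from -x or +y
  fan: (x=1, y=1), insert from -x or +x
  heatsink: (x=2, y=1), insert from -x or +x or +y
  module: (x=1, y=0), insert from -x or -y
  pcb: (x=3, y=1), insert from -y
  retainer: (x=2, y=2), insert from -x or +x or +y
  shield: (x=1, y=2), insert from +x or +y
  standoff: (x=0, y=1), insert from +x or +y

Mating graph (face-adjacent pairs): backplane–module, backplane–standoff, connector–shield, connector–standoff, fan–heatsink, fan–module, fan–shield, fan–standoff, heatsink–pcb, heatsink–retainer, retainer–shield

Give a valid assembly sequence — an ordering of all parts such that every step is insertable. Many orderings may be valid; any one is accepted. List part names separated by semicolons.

1. backplane@(0, 0) [-x clear] — {backplane}
2. standoff@(0, 1) [+x clear] — {backplane, standoff}
3. fan@(1, 1) [+x clear] — {backplane, fan, standoff}
4. shield@(1, 2) [+x clear] — {backplane, fan, shield, standoff}
5. heatsink@(2, 1) [+x clear] — {backplane, fan, heatsink, shield, standoff}
6. retainer@(2, 2) [+x clear] — {backplane, fan, heatsink, retainer, shield, standoff}
7. pcb@(3, 1) [-y clear] — {backplane, fan, heatsink, pcb, retainer, shield, standoff}
8. connector@(0, 2) [-x clear] — {backplane, connector, fan, heatsink, pcb, retainer, shield, standoff}
9. module@(1, 0) [-y clear] — {backplane, connector, fan, heatsink, module, pcb, retainer, shield, standoff}

backplane; standoff; fan; shield; heatsink; retainer; pcb; connector; module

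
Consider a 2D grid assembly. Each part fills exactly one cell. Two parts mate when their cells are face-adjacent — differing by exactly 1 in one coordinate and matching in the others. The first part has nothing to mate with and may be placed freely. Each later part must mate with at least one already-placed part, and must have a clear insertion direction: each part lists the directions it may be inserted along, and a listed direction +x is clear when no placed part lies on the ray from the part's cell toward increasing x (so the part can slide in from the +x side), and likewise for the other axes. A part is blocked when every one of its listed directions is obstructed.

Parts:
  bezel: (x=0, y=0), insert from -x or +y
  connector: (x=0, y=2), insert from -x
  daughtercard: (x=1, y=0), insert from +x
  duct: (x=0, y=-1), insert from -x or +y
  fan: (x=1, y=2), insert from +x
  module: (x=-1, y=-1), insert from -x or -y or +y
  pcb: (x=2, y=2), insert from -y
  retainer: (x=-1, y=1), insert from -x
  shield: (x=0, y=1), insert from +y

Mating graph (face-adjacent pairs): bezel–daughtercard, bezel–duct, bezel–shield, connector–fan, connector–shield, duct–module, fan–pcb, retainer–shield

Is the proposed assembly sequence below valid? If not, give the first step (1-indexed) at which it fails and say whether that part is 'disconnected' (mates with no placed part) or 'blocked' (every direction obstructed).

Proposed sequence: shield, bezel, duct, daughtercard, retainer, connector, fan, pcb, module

1. shield@(0, 1) [+y clear] — {shield}
2. bezel@(0, 0) [-x clear] — {bezel, shield}
3. duct@(0, -1) [-x clear] — {bezel, duct, shield}
4. daughtercard@(1, 0) [+x clear] — {bezel, daughtercard, duct, shield}
5. retainer@(-1, 1) [-x clear] — {bezel, daughtercard, duct, retainer, shield}
6. connector@(0, 2) [-x clear] — {bezel, connector, daughtercard, duct, retainer, shield}
7. fan@(1, 2) [+x clear] — {bezel, connector, daughtercard, duct, fan, retainer, shield}
8. pcb@(2, 2) [-y clear] — {bezel, connector, daughtercard, duct, fan, pcb, retainer, shield}
9. module@(-1, -1) [-x clear] — {bezel, connector, daughtercard, duct, fan, module, pcb, retainer, shield}

Valid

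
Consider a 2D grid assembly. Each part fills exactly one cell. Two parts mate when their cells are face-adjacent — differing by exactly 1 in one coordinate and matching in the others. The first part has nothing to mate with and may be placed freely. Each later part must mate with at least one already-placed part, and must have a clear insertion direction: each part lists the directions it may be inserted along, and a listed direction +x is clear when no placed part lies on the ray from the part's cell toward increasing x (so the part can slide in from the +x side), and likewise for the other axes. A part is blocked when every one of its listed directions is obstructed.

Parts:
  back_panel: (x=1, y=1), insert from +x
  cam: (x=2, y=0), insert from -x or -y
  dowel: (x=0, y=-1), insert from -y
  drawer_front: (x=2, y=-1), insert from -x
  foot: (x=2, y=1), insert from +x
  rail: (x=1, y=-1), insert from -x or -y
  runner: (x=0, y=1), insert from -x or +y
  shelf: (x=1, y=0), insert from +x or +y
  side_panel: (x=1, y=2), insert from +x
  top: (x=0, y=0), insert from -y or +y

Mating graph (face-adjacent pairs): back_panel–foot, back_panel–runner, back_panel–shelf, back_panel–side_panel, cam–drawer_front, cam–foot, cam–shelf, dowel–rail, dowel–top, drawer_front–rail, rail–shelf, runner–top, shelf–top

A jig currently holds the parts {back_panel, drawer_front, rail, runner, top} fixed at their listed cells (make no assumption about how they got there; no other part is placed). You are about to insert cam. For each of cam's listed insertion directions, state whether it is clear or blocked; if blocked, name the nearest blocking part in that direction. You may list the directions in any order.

-x: blocked by top; -y: blocked by drawer_front

-x: nearest on ray is top@(0, 0) ⇒ blocked
-y: nearest on ray is drawer_front@(2, -1) ⇒ blocked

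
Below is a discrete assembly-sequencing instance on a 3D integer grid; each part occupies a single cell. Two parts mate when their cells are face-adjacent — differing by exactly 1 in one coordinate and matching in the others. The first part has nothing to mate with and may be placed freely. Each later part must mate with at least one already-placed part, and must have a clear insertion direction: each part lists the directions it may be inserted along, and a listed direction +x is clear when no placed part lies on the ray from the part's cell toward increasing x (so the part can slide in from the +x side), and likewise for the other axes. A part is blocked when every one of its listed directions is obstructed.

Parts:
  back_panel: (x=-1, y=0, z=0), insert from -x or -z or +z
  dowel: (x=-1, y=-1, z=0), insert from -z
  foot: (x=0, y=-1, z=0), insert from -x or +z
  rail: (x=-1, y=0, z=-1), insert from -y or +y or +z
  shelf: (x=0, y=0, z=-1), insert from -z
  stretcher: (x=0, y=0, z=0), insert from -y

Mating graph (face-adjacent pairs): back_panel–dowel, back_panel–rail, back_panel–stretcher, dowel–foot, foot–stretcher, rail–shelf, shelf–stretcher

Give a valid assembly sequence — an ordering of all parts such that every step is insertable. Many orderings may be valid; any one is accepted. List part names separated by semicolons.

stretcher; foot; back_panel; rail; shelf; dowel

1. stretcher@(0, 0, 0) [-y clear] — {stretcher}
2. foot@(0, -1, 0) [-x clear] — {foot, stretcher}
3. back_panel@(-1, 0, 0) [-x clear] — {back_panel, foot, stretcher}
4. rail@(-1, 0, -1) [-y clear] — {back_panel, foot, rail, stretcher}
5. shelf@(0, 0, -1) [-z clear] — {back_panel, foot, rail, shelf, stretcher}
6. dowel@(-1, -1, 0) [-z clear] — {back_panel, dowel, foot, rail, shelf, stretcher}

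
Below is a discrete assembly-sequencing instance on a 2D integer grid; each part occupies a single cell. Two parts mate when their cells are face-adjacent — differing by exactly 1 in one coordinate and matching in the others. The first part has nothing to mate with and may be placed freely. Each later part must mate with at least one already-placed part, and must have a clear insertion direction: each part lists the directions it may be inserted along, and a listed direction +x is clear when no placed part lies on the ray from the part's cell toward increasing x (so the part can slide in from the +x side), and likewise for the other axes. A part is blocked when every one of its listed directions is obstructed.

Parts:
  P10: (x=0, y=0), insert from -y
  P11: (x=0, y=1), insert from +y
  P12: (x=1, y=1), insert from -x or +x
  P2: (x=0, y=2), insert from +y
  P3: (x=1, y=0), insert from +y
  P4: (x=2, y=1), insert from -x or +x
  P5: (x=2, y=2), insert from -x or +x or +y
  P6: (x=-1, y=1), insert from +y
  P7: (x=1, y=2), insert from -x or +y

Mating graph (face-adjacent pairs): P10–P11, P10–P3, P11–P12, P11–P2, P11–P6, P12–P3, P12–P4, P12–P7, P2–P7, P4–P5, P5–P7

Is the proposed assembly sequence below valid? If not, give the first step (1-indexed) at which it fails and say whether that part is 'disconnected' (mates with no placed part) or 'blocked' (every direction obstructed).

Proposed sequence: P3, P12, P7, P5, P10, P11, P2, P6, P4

1. P3@(1, 0) [+y clear] — {P3}
2. P12@(1, 1) [-x clear] — {P12, P3}
3. P7@(1, 2) [-x clear] — {P12, P3, P7}
4. P5@(2, 2) [+x clear] — {P12, P3, P5, P7}
5. P10@(0, 0) [-y clear] — {P10, P12, P3, P5, P7}
6. P11@(0, 1) [+y clear] — {P10, P11, P12, P3, P5, P7}
7. P2@(0, 2) [+y clear] — {P10, P11, P12, P2, P3, P5, P7}
8. P6@(-1, 1) [+y clear] — {P10, P11, P12, P2, P3, P5, P6, P7}
9. P4@(2, 1) [+x clear] — {P10, P11, P12, P2, P3, P4, P5, P6, P7}

Valid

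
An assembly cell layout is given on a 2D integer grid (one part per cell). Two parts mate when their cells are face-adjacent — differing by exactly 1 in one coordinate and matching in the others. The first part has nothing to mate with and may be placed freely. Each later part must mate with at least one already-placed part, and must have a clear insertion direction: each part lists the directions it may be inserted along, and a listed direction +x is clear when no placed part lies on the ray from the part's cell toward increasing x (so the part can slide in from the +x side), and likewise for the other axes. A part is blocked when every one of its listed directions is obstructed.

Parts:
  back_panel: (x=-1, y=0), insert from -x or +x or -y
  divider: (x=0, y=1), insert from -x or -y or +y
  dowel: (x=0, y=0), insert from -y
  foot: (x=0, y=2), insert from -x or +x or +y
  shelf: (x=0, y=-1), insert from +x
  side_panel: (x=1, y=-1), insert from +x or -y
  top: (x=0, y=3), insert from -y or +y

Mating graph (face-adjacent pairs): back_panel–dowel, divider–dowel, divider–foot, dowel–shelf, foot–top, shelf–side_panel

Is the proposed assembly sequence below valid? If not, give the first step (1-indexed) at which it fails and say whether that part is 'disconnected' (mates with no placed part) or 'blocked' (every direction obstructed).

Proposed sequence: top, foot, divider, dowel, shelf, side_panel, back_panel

1. top@(0, 3) [-y clear] — {top}
2. foot@(0, 2) [-x clear] — {foot, top}
3. divider@(0, 1) [-x clear] — {divider, foot, top}
4. dowel@(0, 0) [-y clear] — {divider, dowel, foot, top}
5. shelf@(0, -1) [+x clear] — {divider, dowel, foot, shelf, top}
6. side_panel@(1, -1) [+x clear] — {divider, dowel, foot, shelf, side_panel, top}
7. back_panel@(-1, 0) [-x clear] — {back_panel, divider, dowel, foot, shelf, side_panel, top}

Valid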